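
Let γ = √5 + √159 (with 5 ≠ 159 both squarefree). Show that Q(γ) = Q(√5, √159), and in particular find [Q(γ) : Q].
[Q(γ) : Q] = 4 (equivalently, Q(γ) = Q(√5, √159))

Obviously Q(γ) ⊆ Q(√5, √159), and [Q(√5, √159):Q] = 4 (since 5, 159 are distinct squarefree integers > 1 with 795 not a perfect square). To show equality we compute the minimal polynomial of γ. From γ = √5 + √159: γ^2 = 5 + 2√(795) + 159 = 164 + 2√(795), so γ^2 - 164 = 2√(795); squaring, (γ^2 - 164)^2 = 4·795, i.e. γ^4 - 328γ^2 + 26896 - 3180 = 0, i.e. γ^4 - 328γ^2 + 23716 = 0. So γ is a root of x^4 - 328x^2 + 23716. This polynomial is irreducible over Q: it has no rational root (each ±√5 ± √159 is irrational), and any factorization into two quadratics over Q would force √(795) ∈ Q (pairing opposite roots) or √5, √159 ∈ Q (other pairings), all impossible. Hence [Q(γ):Q] = 4 = [Q(√5, √159):Q], so Q(γ) = Q(√5, √159).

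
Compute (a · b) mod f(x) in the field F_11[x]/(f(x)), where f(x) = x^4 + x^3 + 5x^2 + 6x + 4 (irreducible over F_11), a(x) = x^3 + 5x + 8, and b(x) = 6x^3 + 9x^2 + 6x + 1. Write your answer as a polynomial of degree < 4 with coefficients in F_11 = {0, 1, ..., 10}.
a · b ≡ 7x^3 + x^2 + x + 7 (mod f(x))

Multiply in F_11[x]: a(x)·b(x) = (x^3 + 5x + 8)·(6x^3 + 9x^2 + 6x + 1) = 6x^6 + 9x^5 + 3x^4 + 6x^3 + 3x^2 + 9x + 8. This has degree ≥ 4, so divide by f(x) over F_11: 6x^6 + 9x^5 + 3x^4 + 6x^3 + 3x^2 + 9x + 8 = (6x^2 + 3x + 3)·(x^4 + x^3 + 5x^2 + 6x + 4) + (7x^3 + x^2 + x + 7). Hence a·b ≡ 7x^3 + x^2 + x + 7 (mod f). (F_11[x]/(f) is a field with 11^4 = 14641 elements since f is irreducible of degree 4.)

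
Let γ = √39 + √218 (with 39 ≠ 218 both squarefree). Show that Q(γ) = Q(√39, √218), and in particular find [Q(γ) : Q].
[Q(γ) : Q] = 4 (equivalently, Q(γ) = Q(√39, √218))

Obviously Q(γ) ⊆ Q(√39, √218), and [Q(√39, √218):Q] = 4 (since 39, 218 are distinct squarefree integers > 1 with 8502 not a perfect square). To show equality we compute the minimal polynomial of γ. From γ = √39 + √218: γ^2 = 39 + 2√(8502) + 218 = 257 + 2√(8502), so γ^2 - 257 = 2√(8502); squaring, (γ^2 - 257)^2 = 4·8502, i.e. γ^4 - 514γ^2 + 66049 - 34008 = 0, i.e. γ^4 - 514γ^2 + 32041 = 0. So γ is a root of x^4 - 514x^2 + 32041. This polynomial is irreducible over Q: it has no rational root (each ±√39 ± √218 is irrational), and any factorization into two quadratics over Q would force √(8502) ∈ Q (pairing opposite roots) or √39, √218 ∈ Q (other pairings), all impossible. Hence [Q(γ):Q] = 4 = [Q(√39, √218):Q], so Q(γ) = Q(√39, √218).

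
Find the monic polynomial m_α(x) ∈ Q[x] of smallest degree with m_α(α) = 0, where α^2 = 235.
m_α(x) = x^2 - 235

α satisfies α^2 - 235 = 0, so x^2 - 235 annihilates α. Since d = 235 is squarefree and ≠ 1, it is not a perfect square in Q, so x^2 - 235 has no rational root and is therefore irreducible over Q (a degree-2 polynomial over a field is irreducible iff it has no root). Hence m_α(x) = x^2 - 235.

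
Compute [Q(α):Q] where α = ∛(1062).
[Q(α):Q] = 3

The minimal polynomial of α is x^3 - 1062, irreducible over Q since 1062 is not a perfect cube (so x^3 - 1062 has no rational root). Hence [Q(α):Q] = deg(m_α) = 3.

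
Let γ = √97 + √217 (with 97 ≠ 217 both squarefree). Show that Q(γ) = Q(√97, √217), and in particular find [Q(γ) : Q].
[Q(γ) : Q] = 4 (equivalently, Q(γ) = Q(√97, √217))

Obviously Q(γ) ⊆ Q(√97, √217), and [Q(√97, √217):Q] = 4 (since 97, 217 are distinct squarefree integers > 1 with 21049 not a perfect square). To show equality we compute the minimal polynomial of γ. From γ = √97 + √217: γ^2 = 97 + 2√(21049) + 217 = 314 + 2√(21049), so γ^2 - 314 = 2√(21049); squaring, (γ^2 - 314)^2 = 4·21049, i.e. γ^4 - 628γ^2 + 98596 - 84196 = 0, i.e. γ^4 - 628γ^2 + 14400 = 0. So γ is a root of x^4 - 628x^2 + 14400. This polynomial is irreducible over Q: it has no rational root (each ±√97 ± √217 is irrational), and any factorization into two quadratics over Q would force √(21049) ∈ Q (pairing opposite roots) or √97, √217 ∈ Q (other pairings), all impossible. Hence [Q(γ):Q] = 4 = [Q(√97, √217):Q], so Q(γ) = Q(√97, √217).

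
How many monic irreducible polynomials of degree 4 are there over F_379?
There are 5158148310 monic irreducible polynomials of degree 4 over F_379

Each element of F_{379^4} that lies in no proper subfield is a root of exactly one monic irreducible of degree 4 over F_379, and each such polynomial has 4 distinct roots in F_{379^4}. By Möbius inversion the count is N_379(4) = (1/4) Σ_{d|4} μ(4/d) · 379^d = (1/4)(μ(4)·379^1 + μ(2)·379^2 + μ(1)·379^4) = 20632593240/4 = 5158148310.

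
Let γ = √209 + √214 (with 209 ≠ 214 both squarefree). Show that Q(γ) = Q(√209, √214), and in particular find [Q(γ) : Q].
[Q(γ) : Q] = 4 (equivalently, Q(γ) = Q(√209, √214))

Obviously Q(γ) ⊆ Q(√209, √214), and [Q(√209, √214):Q] = 4 (since 209, 214 are distinct squarefree integers > 1 with 44726 not a perfect square). To show equality we compute the minimal polynomial of γ. From γ = √209 + √214: γ^2 = 209 + 2√(44726) + 214 = 423 + 2√(44726), so γ^2 - 423 = 2√(44726); squaring, (γ^2 - 423)^2 = 4·44726, i.e. γ^4 - 846γ^2 + 178929 - 178904 = 0, i.e. γ^4 - 846γ^2 + 25 = 0. So γ is a root of x^4 - 846x^2 + 25. This polynomial is irreducible over Q: it has no rational root (each ±√209 ± √214 is irrational), and any factorization into two quadratics over Q would force √(44726) ∈ Q (pairing opposite roots) or √209, √214 ∈ Q (other pairings), all impossible. Hence [Q(γ):Q] = 4 = [Q(√209, √214):Q], so Q(γ) = Q(√209, √214).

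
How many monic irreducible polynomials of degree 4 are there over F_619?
There are 36702992190 monic irreducible polynomials of degree 4 over F_619

Each element of F_{619^4} that lies in no proper subfield is a root of exactly one monic irreducible of degree 4 over F_619, and each such polynomial has 4 distinct roots in F_{619^4}. By Möbius inversion the count is N_619(4) = (1/4) Σ_{d|4} μ(4/d) · 619^d = (1/4)(μ(4)·619^1 + μ(2)·619^2 + μ(1)·619^4) = 146811968760/4 = 36702992190.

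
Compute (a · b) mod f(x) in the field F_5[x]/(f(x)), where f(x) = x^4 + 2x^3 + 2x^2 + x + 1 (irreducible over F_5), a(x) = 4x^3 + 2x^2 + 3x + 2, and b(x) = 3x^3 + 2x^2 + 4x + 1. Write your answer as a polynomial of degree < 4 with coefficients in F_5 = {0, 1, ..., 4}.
a · b ≡ 2x^3 + x^2 + x + 2 (mod f(x))

Multiply in F_5[x]: a(x)·b(x) = (4x^3 + 2x^2 + 3x + 2)·(3x^3 + 2x^2 + 4x + 1) = 2x^6 + 4x^5 + 4x^4 + 4x^3 + 3x^2 + x + 2. This has degree ≥ 4, so divide by f(x) over F_5: 2x^6 + 4x^5 + 4x^4 + 4x^3 + 3x^2 + x + 2 = (2x^2)·(x^4 + 2x^3 + 2x^2 + x + 1) + (2x^3 + x^2 + x + 2). Hence a·b ≡ 2x^3 + x^2 + x + 2 (mod f). (F_5[x]/(f) is a field with 5^4 = 625 elements since f is irreducible of degree 4.)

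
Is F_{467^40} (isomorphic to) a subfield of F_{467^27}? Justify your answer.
No: F_{467^40} is not a subfield of F_{467^27}

F_{p^m} embeds in F_{p^n} iff m | n. Here 40 ∤ 27 (since 27 = 0·40 + 27 with remainder 27 ≠ 0), so F_{467^40} is not a subfield of F_{467^27}. Equivalently: if it were, the tower law would give 40 = [F_{467^40}:F_467] dividing [F_{467^27}:F_467] = 27, contradiction.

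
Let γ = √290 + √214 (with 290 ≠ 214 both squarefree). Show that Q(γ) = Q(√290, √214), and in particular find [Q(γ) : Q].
[Q(γ) : Q] = 4 (equivalently, Q(γ) = Q(√290, √214))

Obviously Q(γ) ⊆ Q(√290, √214), and [Q(√290, √214):Q] = 4 (since 290, 214 are distinct squarefree integers > 1 with 62060 not a perfect square). To show equality we compute the minimal polynomial of γ. From γ = √290 + √214: γ^2 = 290 + 2√(62060) + 214 = 504 + 2√(62060), so γ^2 - 504 = 2√(62060); squaring, (γ^2 - 504)^2 = 4·62060, i.e. γ^4 - 1008γ^2 + 254016 - 248240 = 0, i.e. γ^4 - 1008γ^2 + 5776 = 0. So γ is a root of x^4 - 1008x^2 + 5776. This polynomial is irreducible over Q: it has no rational root (each ±√290 ± √214 is irrational), and any factorization into two quadratics over Q would force √(62060) ∈ Q (pairing opposite roots) or √290, √214 ∈ Q (other pairings), all impossible. Hence [Q(γ):Q] = 4 = [Q(√290, √214):Q], so Q(γ) = Q(√290, √214).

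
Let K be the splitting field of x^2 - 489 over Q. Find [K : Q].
[K : Q] = 2

f(x) = x^2 - 489 factors as (x - √489)(x + √489). The splitting field is K = Q(√489). Since 489 is squarefree and > 1, it is not a perfect square, so x^2 - 489 is irreducible over Q and [Q(√489) : Q] = 2. Hence [K : Q] = 2.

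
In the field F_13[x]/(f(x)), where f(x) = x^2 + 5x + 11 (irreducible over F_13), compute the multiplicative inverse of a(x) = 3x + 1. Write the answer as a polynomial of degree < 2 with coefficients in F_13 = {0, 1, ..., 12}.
a(x)^(-1) ≡ 7x + 11 (mod f(x))

Since f is irreducible over F_13, F_13[x]/(f) is a field and a(x) ≠ 0 has an inverse. Apply the extended Euclidean algorithm to f(x) and a(x) in F_13[x]: f(x) = (9x + 3)·a(x) + (8). The last nonzero remainder is the constant 8 = gcd(f, a) in F_13. Back-substituting through the division chain expresses 8 = s(x)·a(x) + t(x)·f(x) with s(x) ≡ 4x + 10 (mod f), so (4x + 10)·a(x) ≡ 8 (mod f). Multiplying by 8^(-1) ≡ 5 in F_13 gives a(x)^(-1) ≡ 5·(4x + 10) ≡ 7x + 11 (mod f). Check: (3x + 1)·(7x + 11) = 8x^2 + x + 11 ≡ 1 (mod x^2 + 5x + 11).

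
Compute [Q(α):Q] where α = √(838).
[Q(α):Q] = 2

[Q(α):Q] equals the degree of the minimal polynomial of α. Here α^2 = 838 and x^2 - 838 is irreducible (d = 838 is squarefree, ≠ 1, hence not a square), so deg(m_α) = 2. Thus [Q(α):Q] = 2.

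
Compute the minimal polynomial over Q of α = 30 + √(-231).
m_α(x) = x^2 - 60x + 1131

From α - 30 = √(-231), squaring gives (α - 30)^2 = -231, i.e. α^2 - 60α + 900 = -231, so α^2 - 60α + 1131 = 0. The discriminant of x^2 - 60x + 1131 is (-60)^2 - 4·(1131) = 3600 - 4524 = -924, and 4·(-231) is not a perfect square in Q since -231 is squarefree and ≠ 1. Hence x^2 - 60x + 1131 is irreducible over Q and is the minimal polynomial of α.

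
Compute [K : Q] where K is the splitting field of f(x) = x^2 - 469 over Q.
[K : Q] = 2

f(x) = x^2 - 469 factors as (x - √469)(x + √469). The splitting field is K = Q(√469). Since 469 is squarefree and > 1, it is not a perfect square, so x^2 - 469 is irreducible over Q and [Q(√469) : Q] = 2. Hence [K : Q] = 2.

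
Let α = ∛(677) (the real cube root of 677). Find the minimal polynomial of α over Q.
m_α(x) = x^3 - 677

α satisfies α^3 = 677, so x^3 - 677 annihilates α. By the rational root test, a rational root p/q (in lowest terms) of x^3 - 677 would satisfy p^3 = 677 q^3, forcing q = 1 and p^3 = 677; but 677 is not a perfect cube, contradiction. A monic cubic over Q with no rational root is irreducible (any nontrivial factorization would include a linear factor). Hence x^3 - 677 is the minimal polynomial of α, and in particular [Q(α):Q] = 3.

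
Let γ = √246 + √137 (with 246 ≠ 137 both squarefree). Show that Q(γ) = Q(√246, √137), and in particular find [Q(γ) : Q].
[Q(γ) : Q] = 4 (equivalently, Q(γ) = Q(√246, √137))

Obviously Q(γ) ⊆ Q(√246, √137), and [Q(√246, √137):Q] = 4 (since 246, 137 are distinct squarefree integers > 1 with 33702 not a perfect square). To show equality we compute the minimal polynomial of γ. From γ = √246 + √137: γ^2 = 246 + 2√(33702) + 137 = 383 + 2√(33702), so γ^2 - 383 = 2√(33702); squaring, (γ^2 - 383)^2 = 4·33702, i.e. γ^4 - 766γ^2 + 146689 - 134808 = 0, i.e. γ^4 - 766γ^2 + 11881 = 0. So γ is a root of x^4 - 766x^2 + 11881. This polynomial is irreducible over Q: it has no rational root (each ±√246 ± √137 is irrational), and any factorization into two quadratics over Q would force √(33702) ∈ Q (pairing opposite roots) or √246, √137 ∈ Q (other pairings), all impossible. Hence [Q(γ):Q] = 4 = [Q(√246, √137):Q], so Q(γ) = Q(√246, √137).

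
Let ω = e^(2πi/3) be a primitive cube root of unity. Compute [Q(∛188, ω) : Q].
[Q(∛188, ω) : Q] = 6

[Q(∛188):Q] = 3 (min poly x^3 - 188, irreducible since 188 is not a perfect cube). [Q(ω):Q] = 2 (min poly x^2 + x + 1). Since Q(∛188) ⊂ R and ω ∉ R, we have ω ∉ Q(∛188), so x^2 + x + 1 remains irreducible over Q(∛188) and [Q(∛188, ω) : Q(∛188)] = 2. By the tower law, [Q(∛188, ω) : Q] = 3 · 2 = 6. (In fact Q(∛188, ω) is the splitting field of x^3 - 188 over Q.)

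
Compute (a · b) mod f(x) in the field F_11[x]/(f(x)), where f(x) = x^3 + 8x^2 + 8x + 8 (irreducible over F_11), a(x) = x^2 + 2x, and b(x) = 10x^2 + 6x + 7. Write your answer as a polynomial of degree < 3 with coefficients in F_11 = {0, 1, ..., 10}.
a · b ≡ 8x^2 + 3x + 3 (mod f(x))

Multiply in F_11[x]: a(x)·b(x) = (x^2 + 2x)·(10x^2 + 6x + 7) = 10x^4 + 4x^3 + 8x^2 + 3x. This has degree ≥ 3, so divide by f(x) over F_11: 10x^4 + 4x^3 + 8x^2 + 3x = (10x + 1)·(x^3 + 8x^2 + 8x + 8) + (8x^2 + 3x + 3). Hence a·b ≡ 8x^2 + 3x + 3 (mod f). (F_11[x]/(f) is a field with 11^3 = 1331 elements since f is irreducible of degree 3.)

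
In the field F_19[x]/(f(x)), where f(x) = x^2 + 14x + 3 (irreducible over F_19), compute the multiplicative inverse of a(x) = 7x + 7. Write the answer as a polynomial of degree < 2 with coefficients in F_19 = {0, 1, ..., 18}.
a(x)^(-1) ≡ 3x + 1 (mod f(x))

Since f is irreducible over F_19, F_19[x]/(f) is a field and a(x) ≠ 0 has an inverse. Apply the extended Euclidean algorithm to f(x) and a(x) in F_19[x]: f(x) = (11x + 10)·a(x) + (9). The last nonzero remainder is the constant 9 = gcd(f, a) in F_19. Back-substituting through the division chain expresses 9 = s(x)·a(x) + t(x)·f(x) with s(x) ≡ 8x + 9 (mod f), so (8x + 9)·a(x) ≡ 9 (mod f). Multiplying by 9^(-1) ≡ 17 in F_19 gives a(x)^(-1) ≡ 17·(8x + 9) ≡ 3x + 1 (mod f). Check: (7x + 7)·(3x + 1) = 2x^2 + 9x + 7 ≡ 1 (mod x^2 + 14x + 3).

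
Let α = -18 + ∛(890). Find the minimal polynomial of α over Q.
m_α(x) = x^3 + 54x^2 + 972x + 4942

Set β = α + 18 = ∛(890), so β^3 = 890. Then (α + 18)^3 - 890 = 0, i.e. α is a root of g(x) = (x + 18)^3 - 890 = x^3 + 54x^2 + 972x + 4942. Since g(x) = h(x + 18) where h(x) = x^3 - 890, and h is irreducible over Q (because 890 is not a perfect cube, so h has no rational root, and a monic cubic with no rational root is irreducible), g is also irreducible (irreducibility is preserved under the substitution x → x + 18). Hence m_α(x) = x^3 + 54x^2 + 972x + 4942.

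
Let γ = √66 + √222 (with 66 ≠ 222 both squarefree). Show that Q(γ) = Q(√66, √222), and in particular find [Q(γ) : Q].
[Q(γ) : Q] = 4 (equivalently, Q(γ) = Q(√66, √222))

Obviously Q(γ) ⊆ Q(√66, √222), and [Q(√66, √222):Q] = 4 (since 66, 222 are distinct squarefree integers > 1 with 14652 not a perfect square). To show equality we compute the minimal polynomial of γ. From γ = √66 + √222: γ^2 = 66 + 2√(14652) + 222 = 288 + 2√(14652), so γ^2 - 288 = 2√(14652); squaring, (γ^2 - 288)^2 = 4·14652, i.e. γ^4 - 576γ^2 + 82944 - 58608 = 0, i.e. γ^4 - 576γ^2 + 24336 = 0. So γ is a root of x^4 - 576x^2 + 24336. This polynomial is irreducible over Q: it has no rational root (each ±√66 ± √222 is irrational), and any factorization into two quadratics over Q would force √(14652) ∈ Q (pairing opposite roots) or √66, √222 ∈ Q (other pairings), all impossible. Hence [Q(γ):Q] = 4 = [Q(√66, √222):Q], so Q(γ) = Q(√66, √222).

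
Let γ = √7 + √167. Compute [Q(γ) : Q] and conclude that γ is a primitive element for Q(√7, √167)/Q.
[Q(γ) : Q] = 4 (equivalently, Q(γ) = Q(√7, √167))

Obviously Q(γ) ⊆ Q(√7, √167), and [Q(√7, √167):Q] = 4 (since 7, 167 are distinct squarefree integers > 1 with 1169 not a perfect square). To show equality we compute the minimal polynomial of γ. From γ = √7 + √167: γ^2 = 7 + 2√(1169) + 167 = 174 + 2√(1169), so γ^2 - 174 = 2√(1169); squaring, (γ^2 - 174)^2 = 4·1169, i.e. γ^4 - 348γ^2 + 30276 - 4676 = 0, i.e. γ^4 - 348γ^2 + 25600 = 0. So γ is a root of x^4 - 348x^2 + 25600. This polynomial is irreducible over Q: it has no rational root (each ±√7 ± √167 is irrational), and any factorization into two quadratics over Q would force √(1169) ∈ Q (pairing opposite roots) or √7, √167 ∈ Q (other pairings), all impossible. Hence [Q(γ):Q] = 4 = [Q(√7, √167):Q], so Q(γ) = Q(√7, √167).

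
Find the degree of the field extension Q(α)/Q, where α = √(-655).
[Q(α):Q] = 2

[Q(α):Q] equals the degree of the minimal polynomial of α. Here α^2 = -655 and x^2 + 655 is irreducible (d = -655 is squarefree, ≠ 1, hence not a square), so deg(m_α) = 2. Thus [Q(α):Q] = 2.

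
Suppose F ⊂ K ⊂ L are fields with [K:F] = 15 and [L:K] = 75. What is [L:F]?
[L:F] = 1125

The tower law says that for any tower of field extensions F ⊂ K ⊂ L with finite degrees, [L:F] = [L:K] · [K:F]. Here this gives [L:F] = 75 · 15 = 1125.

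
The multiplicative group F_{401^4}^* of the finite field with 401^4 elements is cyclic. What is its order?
|F_{401^4}^*| = 25856961600

F_{401^4} has 401^4 = 25856961601 elements; its multiplicative group consists of all nonzero elements, so |F_{401^4}^*| = 25856961601 - 1 = 25856961600. (It is cyclic since any finite subgroup of the multiplicative group of a field is cyclic.)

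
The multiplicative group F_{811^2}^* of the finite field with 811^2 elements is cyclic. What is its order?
|F_{811^2}^*| = 657720

F_{811^2} has 811^2 = 657721 elements; its multiplicative group consists of all nonzero elements, so |F_{811^2}^*| = 657721 - 1 = 657720. (It is cyclic since any finite subgroup of the multiplicative group of a field is cyclic.)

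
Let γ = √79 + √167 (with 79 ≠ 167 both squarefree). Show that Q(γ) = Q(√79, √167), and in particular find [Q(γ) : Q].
[Q(γ) : Q] = 4 (equivalently, Q(γ) = Q(√79, √167))

Obviously Q(γ) ⊆ Q(√79, √167), and [Q(√79, √167):Q] = 4 (since 79, 167 are distinct squarefree integers > 1 with 13193 not a perfect square). To show equality we compute the minimal polynomial of γ. From γ = √79 + √167: γ^2 = 79 + 2√(13193) + 167 = 246 + 2√(13193), so γ^2 - 246 = 2√(13193); squaring, (γ^2 - 246)^2 = 4·13193, i.e. γ^4 - 492γ^2 + 60516 - 52772 = 0, i.e. γ^4 - 492γ^2 + 7744 = 0. So γ is a root of x^4 - 492x^2 + 7744. This polynomial is irreducible over Q: it has no rational root (each ±√79 ± √167 is irrational), and any factorization into two quadratics over Q would force √(13193) ∈ Q (pairing opposite roots) or √79, √167 ∈ Q (other pairings), all impossible. Hence [Q(γ):Q] = 4 = [Q(√79, √167):Q], so Q(γ) = Q(√79, √167).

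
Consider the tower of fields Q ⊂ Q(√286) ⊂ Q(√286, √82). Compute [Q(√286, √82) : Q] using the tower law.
[Q(√286, √82) : Q] = 4

[Q(√286):Q] = 2 (min poly x^2 - 286, irreducible since 286 is squarefree > 1). For the top step, suppose √82 ∈ Q(√286), say √82 = c + d√286 with c, d ∈ Q. Squaring: 82 = c^2 + 286d^2 + 2cd√286. Since √286 ∉ Q this forces 2cd = 0. If d = 0 then √82 = c ∈ Q, contradicting 82 squarefree > 1. If c = 0 then 82 = 286d^2, so 286·82 = (286d)^2 is a perfect square in Q — but 286·82 = 23452 is not a perfect square (since 286 and 82 are distinct squarefree integers). Contradiction. Hence √82 ∉ Q(√286), so x^2 - 82 stays irreducible over Q(√286) and [Q(√286, √82) : Q(√286)] = 2. By the tower law, [Q(√286, √82) : Q] = 2 · 2 = 4.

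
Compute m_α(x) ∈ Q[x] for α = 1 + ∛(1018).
m_α(x) = x^3 - 3x^2 + 3x - 1019

Set β = α - 1 = ∛(1018), so β^3 = 1018. Then (α - 1)^3 - 1018 = 0, i.e. α is a root of g(x) = (x - 1)^3 - 1018 = x^3 - 3x^2 + 3x - 1019. Since g(x) = h(x - 1) where h(x) = x^3 - 1018, and h is irreducible over Q (because 1018 is not a perfect cube, so h has no rational root, and a monic cubic with no rational root is irreducible), g is also irreducible (irreducibility is preserved under the substitution x → x - 1). Hence m_α(x) = x^3 - 3x^2 + 3x - 1019.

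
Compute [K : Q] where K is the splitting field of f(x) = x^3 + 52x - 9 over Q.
[K : Q] = 6

By the rational root test, any rational root of the monic integer polynomial f(x) = x^3 + 52x - 9 must be an integer dividing the constant term -9, i.e. one of ±{1, 3, 9}. Evaluating: f(1) = 44, f(-1) = -62, f(3) = 174, f(-3) = -192, f(9) = 1188, f(-9) = -1206; none is 0, so f has no rational root and is therefore irreducible over Q (a cubic with no linear factor over a field is irreducible). For an irreducible cubic, the Galois group is A_3 or S_3 according as the discriminant disc(f) = -4a^3 - 27b^2 = -4·(52)^3 - 27·(-9)^2 = -564619 is or is not a square in Q. Here disc(f) = -564619 is not a perfect square in Q, so the Galois group of f over Q is not contained in A_3 and must be all of S_3. The splitting field has degree |S_3| = 6 over Q, so [K : Q] = 6.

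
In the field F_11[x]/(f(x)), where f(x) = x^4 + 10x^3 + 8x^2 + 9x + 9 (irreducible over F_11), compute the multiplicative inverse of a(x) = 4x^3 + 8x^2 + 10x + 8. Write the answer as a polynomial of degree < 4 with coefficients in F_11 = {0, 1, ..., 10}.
a(x)^(-1) ≡ 6x^3 + 7x + 4 (mod f(x))

Since f is irreducible over F_11, F_11[x]/(f) is a field and a(x) ≠ 0 has an inverse. Apply the extended Euclidean algorithm to f(x) and a(x) in F_11[x]: f(x) = (3x + 2)·a(x) + (6x^2 + 9x + 4);  a(x) = (8x + 4)·(6x^2 + 9x + 4) + (8x + 3);  (6x^2 + 9x + 4) = (9x + 6)·(8x + 3) + (8). The last nonzero remainder is the constant 8 = gcd(f, a) in F_11. Back-substituting through the division chain expresses 8 = s(x)·a(x) + t(x)·f(x) with s(x) ≡ 4x^3 + x + 10 (mod f), so (4x^3 + x + 10)·a(x) ≡ 8 (mod f). Multiplying by 8^(-1) ≡ 7 in F_11 gives a(x)^(-1) ≡ 7·(4x^3 + x + 10) ≡ 6x^3 + 7x + 4 (mod f). Check: (4x^3 + 8x^2 + 10x + 8)·(6x^3 + 7x + 4) = 2x^6 + 4x^5 + 10x^3 + 3x^2 + 8x + 10 ≡ 1 (mod x^4 + 10x^3 + 8x^2 + 9x + 9).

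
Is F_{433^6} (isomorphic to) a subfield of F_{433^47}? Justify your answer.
No: F_{433^6} is not a subfield of F_{433^47}

F_{p^m} embeds in F_{p^n} iff m | n. Here 6 ∤ 47 (since 47 = 7·6 + 5 with remainder 5 ≠ 0), so F_{433^6} is not a subfield of F_{433^47}. Equivalently: if it were, the tower law would give 6 = [F_{433^6}:F_433] dividing [F_{433^47}:F_433] = 47, contradiction.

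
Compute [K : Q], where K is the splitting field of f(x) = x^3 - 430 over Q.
[K : Q] = 6

The roots of x^3 - 430 are ∛430, ω∛430, ω^2∛430 where ω = e^(2πi/3) is a primitive cube root of unity, so K = Q(∛430, ω). Now [Q(∛430):Q] = 3 (since 430 is not a perfect cube, x^3 - 430 is irreducible) and [Q(ω):Q] = 2. Both 2 and 3 divide [K:Q], and [K:Q] ≤ 3·2 = 6, so [K:Q] = 6. (Equivalently: Q(∛430) ⊂ R but ω ∉ R, so [K : Q(∛430)] = 2.)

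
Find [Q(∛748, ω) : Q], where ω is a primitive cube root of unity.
[Q(∛748, ω) : Q] = 6

[Q(∛748):Q] = 3 (min poly x^3 - 748, irreducible since 748 is not a perfect cube). [Q(ω):Q] = 2 (min poly x^2 + x + 1). Since Q(∛748) ⊂ R and ω ∉ R, we have ω ∉ Q(∛748), so x^2 + x + 1 remains irreducible over Q(∛748) and [Q(∛748, ω) : Q(∛748)] = 2. By the tower law, [Q(∛748, ω) : Q] = 3 · 2 = 6. (In fact Q(∛748, ω) is the splitting field of x^3 - 748 over Q.)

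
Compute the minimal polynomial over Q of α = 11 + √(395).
m_α(x) = x^2 - 22x - 274

From α - 11 = √(395), squaring gives (α - 11)^2 = 395, i.e. α^2 - 22α + 121 = 395, so α^2 - 22α - 274 = 0. The discriminant of x^2 - 22x - 274 is (-22)^2 - 4·(-274) = 484 + 1096 = 1580, and 4·(395) is not a perfect square in Q since 395 is squarefree and ≠ 1. Hence x^2 - 22x - 274 is irreducible over Q and is the minimal polynomial of α.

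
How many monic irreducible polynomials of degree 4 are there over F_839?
There are 123876017580 monic irreducible polynomials of degree 4 over F_839

Each element of F_{839^4} that lies in no proper subfield is a root of exactly one monic irreducible of degree 4 over F_839, and each such polynomial has 4 distinct roots in F_{839^4}. By Möbius inversion the count is N_839(4) = (1/4) Σ_{d|4} μ(4/d) · 839^d = (1/4)(μ(4)·839^1 + μ(2)·839^2 + μ(1)·839^4) = 495504070320/4 = 123876017580.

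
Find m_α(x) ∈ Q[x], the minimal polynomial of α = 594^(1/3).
m_α(x) = x^3 - 594

α satisfies α^3 = 594, so x^3 - 594 annihilates α. By the rational root test, a rational root p/q (in lowest terms) of x^3 - 594 would satisfy p^3 = 594 q^3, forcing q = 1 and p^3 = 594; but 594 is not a perfect cube, contradiction. A monic cubic over Q with no rational root is irreducible (any nontrivial factorization would include a linear factor). Hence x^3 - 594 is the minimal polynomial of α, and in particular [Q(α):Q] = 3.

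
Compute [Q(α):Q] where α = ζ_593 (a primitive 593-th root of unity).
[Q(α):Q] = 592

The minimal polynomial of ζ_593 over Q is the 593-th cyclotomic polynomial Φ_593(x), which is irreducible over Q and has degree φ(593) = 592. Hence [Q(α):Q] = φ(593) = 592.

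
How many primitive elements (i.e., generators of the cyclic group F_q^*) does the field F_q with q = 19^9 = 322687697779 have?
There are φ(322687697778) = 106508019744 primitive elements

F_q^* is cyclic of order q - 1 = 322687697778. A cyclic group of order m has exactly φ(m) generators. Here m = 322687697778 = 2 · 3^4 · 127 · 523 · 29989, so the number of primitive elements is φ(322687697778) = 106508019744.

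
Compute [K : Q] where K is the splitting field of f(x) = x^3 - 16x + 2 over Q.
[K : Q] = 6

By the rational root test, any rational root of the monic integer polynomial f(x) = x^3 - 16x + 2 must be an integer dividing the constant term 2, i.e. one of ±{1, 2}. Evaluating: f(1) = -13, f(-1) = 17, f(2) = -22, f(-2) = 26; none is 0, so f has no rational root and is therefore irreducible over Q (a cubic with no linear factor over a field is irreducible). For an irreducible cubic, the Galois group is A_3 or S_3 according as the discriminant disc(f) = -4a^3 - 27b^2 = -4·(-16)^3 - 27·(2)^2 = 16276 is or is not a square in Q. Here disc(f) = 16276 is not a perfect square in Q, so the Galois group of f over Q is not contained in A_3 and must be all of S_3. The splitting field has degree |S_3| = 6 over Q, so [K : Q] = 6.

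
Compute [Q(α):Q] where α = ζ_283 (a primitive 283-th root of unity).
[Q(α):Q] = 282

The minimal polynomial of ζ_283 over Q is the 283-th cyclotomic polynomial Φ_283(x), which is irreducible over Q and has degree φ(283) = 282. Hence [Q(α):Q] = φ(283) = 282.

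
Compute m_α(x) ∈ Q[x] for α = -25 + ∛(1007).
m_α(x) = x^3 + 75x^2 + 1875x + 14618

Set β = α + 25 = ∛(1007), so β^3 = 1007. Then (α + 25)^3 - 1007 = 0, i.e. α is a root of g(x) = (x + 25)^3 - 1007 = x^3 + 75x^2 + 1875x + 14618. Since g(x) = h(x + 25) where h(x) = x^3 - 1007, and h is irreducible over Q (because 1007 is not a perfect cube, so h has no rational root, and a monic cubic with no rational root is irreducible), g is also irreducible (irreducibility is preserved under the substitution x → x + 25). Hence m_α(x) = x^3 + 75x^2 + 1875x + 14618.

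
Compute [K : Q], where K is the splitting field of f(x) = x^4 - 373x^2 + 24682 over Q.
[K : Q] = 4

Solving the quadratic in x^2: x^2 = (373 ± √(373^2 - 4·24682))/2 = (373 ± √40401)/2 = (373 ± 201)/2, giving x^2 = 86 or x^2 = 287. So f(x) = (x^2 - 86)(x^2 - 287) and the roots of f are ±√86, ±√287. Hence the splitting field is K = Q(√86, √287). Since 86 and 287 are distinct squarefree integers > 1, their product 24682 is not a perfect square, so √287 ∉ Q(√86). By the tower law [K:Q] = [Q(√86,√287):Q(√86)] · [Q(√86):Q] = 2 · 2 = 4.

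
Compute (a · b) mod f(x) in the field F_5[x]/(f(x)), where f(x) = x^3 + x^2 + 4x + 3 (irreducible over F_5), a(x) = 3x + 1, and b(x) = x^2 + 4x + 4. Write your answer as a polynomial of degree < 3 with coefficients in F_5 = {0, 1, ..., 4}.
a · b ≡ 4x (mod f(x))

Multiply in F_5[x]: a(x)·b(x) = (3x + 1)·(x^2 + 4x + 4) = 3x^3 + 3x^2 + x + 4. This has degree ≥ 3, so divide by f(x) over F_5: 3x^3 + 3x^2 + x + 4 = (3)·(x^3 + x^2 + 4x + 3) + (4x). Hence a·b ≡ 4x (mod f). (F_5[x]/(f) is a field with 5^3 = 125 elements since f is irreducible of degree 3.)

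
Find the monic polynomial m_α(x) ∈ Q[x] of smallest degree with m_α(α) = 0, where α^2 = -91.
m_α(x) = x^2 + 91

α satisfies α^2 + 91 = 0, so x^2 + 91 annihilates α. Since d = -91 is squarefree and ≠ 1, it is not a perfect square in Q, so x^2 + 91 has no rational root and is therefore irreducible over Q (a degree-2 polynomial over a field is irreducible iff it has no root). Hence m_α(x) = x^2 + 91.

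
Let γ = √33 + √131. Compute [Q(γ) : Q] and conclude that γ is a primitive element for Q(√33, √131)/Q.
[Q(γ) : Q] = 4 (equivalently, Q(γ) = Q(√33, √131))

Obviously Q(γ) ⊆ Q(√33, √131), and [Q(√33, √131):Q] = 4 (since 33, 131 are distinct squarefree integers > 1 with 4323 not a perfect square). To show equality we compute the minimal polynomial of γ. From γ = √33 + √131: γ^2 = 33 + 2√(4323) + 131 = 164 + 2√(4323), so γ^2 - 164 = 2√(4323); squaring, (γ^2 - 164)^2 = 4·4323, i.e. γ^4 - 328γ^2 + 26896 - 17292 = 0, i.e. γ^4 - 328γ^2 + 9604 = 0. So γ is a root of x^4 - 328x^2 + 9604. This polynomial is irreducible over Q: it has no rational root (each ±√33 ± √131 is irrational), and any factorization into two quadratics over Q would force √(4323) ∈ Q (pairing opposite roots) or √33, √131 ∈ Q (other pairings), all impossible. Hence [Q(γ):Q] = 4 = [Q(√33, √131):Q], so Q(γ) = Q(√33, √131).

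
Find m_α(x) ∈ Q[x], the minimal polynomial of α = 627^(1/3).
m_α(x) = x^3 - 627

α satisfies α^3 = 627, so x^3 - 627 annihilates α. By the rational root test, a rational root p/q (in lowest terms) of x^3 - 627 would satisfy p^3 = 627 q^3, forcing q = 1 and p^3 = 627; but 627 is not a perfect cube, contradiction. A monic cubic over Q with no rational root is irreducible (any nontrivial factorization would include a linear factor). Hence x^3 - 627 is the minimal polynomial of α, and in particular [Q(α):Q] = 3.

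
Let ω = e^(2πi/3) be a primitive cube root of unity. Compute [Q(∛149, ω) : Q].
[Q(∛149, ω) : Q] = 6

[Q(∛149):Q] = 3 (min poly x^3 - 149, irreducible since 149 is not a perfect cube). [Q(ω):Q] = 2 (min poly x^2 + x + 1). Since Q(∛149) ⊂ R and ω ∉ R, we have ω ∉ Q(∛149), so x^2 + x + 1 remains irreducible over Q(∛149) and [Q(∛149, ω) : Q(∛149)] = 2. By the tower law, [Q(∛149, ω) : Q] = 3 · 2 = 6. (In fact Q(∛149, ω) is the splitting field of x^3 - 149 over Q.)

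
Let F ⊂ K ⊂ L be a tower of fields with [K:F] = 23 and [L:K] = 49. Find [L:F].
[L:F] = 1127

The tower law says that for any tower of field extensions F ⊂ K ⊂ L with finite degrees, [L:F] = [L:K] · [K:F]. Here this gives [L:F] = 49 · 23 = 1127.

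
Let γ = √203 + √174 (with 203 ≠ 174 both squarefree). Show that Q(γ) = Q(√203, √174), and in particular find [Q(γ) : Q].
[Q(γ) : Q] = 4 (equivalently, Q(γ) = Q(√203, √174))

Obviously Q(γ) ⊆ Q(√203, √174), and [Q(√203, √174):Q] = 4 (since 203, 174 are distinct squarefree integers > 1 with 35322 not a perfect square). To show equality we compute the minimal polynomial of γ. From γ = √203 + √174: γ^2 = 203 + 2√(35322) + 174 = 377 + 2√(35322), so γ^2 - 377 = 2√(35322); squaring, (γ^2 - 377)^2 = 4·35322, i.e. γ^4 - 754γ^2 + 142129 - 141288 = 0, i.e. γ^4 - 754γ^2 + 841 = 0. So γ is a root of x^4 - 754x^2 + 841. This polynomial is irreducible over Q: it has no rational root (each ±√203 ± √174 is irrational), and any factorization into two quadratics over Q would force √(35322) ∈ Q (pairing opposite roots) or √203, √174 ∈ Q (other pairings), all impossible. Hence [Q(γ):Q] = 4 = [Q(√203, √174):Q], so Q(γ) = Q(√203, √174).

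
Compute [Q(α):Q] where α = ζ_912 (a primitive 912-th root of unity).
[Q(α):Q] = 288

The minimal polynomial of ζ_912 over Q is the 912-th cyclotomic polynomial Φ_912(x), which is irreducible over Q and has degree φ(912) = 288. Hence [Q(α):Q] = φ(912) = 288.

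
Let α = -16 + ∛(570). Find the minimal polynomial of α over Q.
m_α(x) = x^3 + 48x^2 + 768x + 3526

Set β = α + 16 = ∛(570), so β^3 = 570. Then (α + 16)^3 - 570 = 0, i.e. α is a root of g(x) = (x + 16)^3 - 570 = x^3 + 48x^2 + 768x + 3526. Since g(x) = h(x + 16) where h(x) = x^3 - 570, and h is irreducible over Q (because 570 is not a perfect cube, so h has no rational root, and a monic cubic with no rational root is irreducible), g is also irreducible (irreducibility is preserved under the substitution x → x + 16). Hence m_α(x) = x^3 + 48x^2 + 768x + 3526.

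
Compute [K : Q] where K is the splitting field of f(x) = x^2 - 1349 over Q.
[K : Q] = 2

f(x) = x^2 - 1349 factors as (x - √1349)(x + √1349). The splitting field is K = Q(√1349). Since 1349 is squarefree and > 1, it is not a perfect square, so x^2 - 1349 is irreducible over Q and [Q(√1349) : Q] = 2. Hence [K : Q] = 2.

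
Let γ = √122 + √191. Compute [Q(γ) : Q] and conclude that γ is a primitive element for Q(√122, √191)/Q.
[Q(γ) : Q] = 4 (equivalently, Q(γ) = Q(√122, √191))

Obviously Q(γ) ⊆ Q(√122, √191), and [Q(√122, √191):Q] = 4 (since 122, 191 are distinct squarefree integers > 1 with 23302 not a perfect square). To show equality we compute the minimal polynomial of γ. From γ = √122 + √191: γ^2 = 122 + 2√(23302) + 191 = 313 + 2√(23302), so γ^2 - 313 = 2√(23302); squaring, (γ^2 - 313)^2 = 4·23302, i.e. γ^4 - 626γ^2 + 97969 - 93208 = 0, i.e. γ^4 - 626γ^2 + 4761 = 0. So γ is a root of x^4 - 626x^2 + 4761. This polynomial is irreducible over Q: it has no rational root (each ±√122 ± √191 is irrational), and any factorization into two quadratics over Q would force √(23302) ∈ Q (pairing opposite roots) or √122, √191 ∈ Q (other pairings), all impossible. Hence [Q(γ):Q] = 4 = [Q(√122, √191):Q], so Q(γ) = Q(√122, √191).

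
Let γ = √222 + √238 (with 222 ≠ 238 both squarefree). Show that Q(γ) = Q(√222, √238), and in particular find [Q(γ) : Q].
[Q(γ) : Q] = 4 (equivalently, Q(γ) = Q(√222, √238))

Obviously Q(γ) ⊆ Q(√222, √238), and [Q(√222, √238):Q] = 4 (since 222, 238 are distinct squarefree integers > 1 with 52836 not a perfect square). To show equality we compute the minimal polynomial of γ. From γ = √222 + √238: γ^2 = 222 + 2√(52836) + 238 = 460 + 2√(52836), so γ^2 - 460 = 2√(52836); squaring, (γ^2 - 460)^2 = 4·52836, i.e. γ^4 - 920γ^2 + 211600 - 211344 = 0, i.e. γ^4 - 920γ^2 + 256 = 0. So γ is a root of x^4 - 920x^2 + 256. This polynomial is irreducible over Q: it has no rational root (each ±√222 ± √238 is irrational), and any factorization into two quadratics over Q would force √(52836) ∈ Q (pairing opposite roots) or √222, √238 ∈ Q (other pairings), all impossible. Hence [Q(γ):Q] = 4 = [Q(√222, √238):Q], so Q(γ) = Q(√222, √238).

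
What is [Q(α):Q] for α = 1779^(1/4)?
[Q(α):Q] = 4

α is a root of x^4 - 1779. By Eisenstein's criterion at the prime p = 3 (which divides the constant term 1779 but p^2 = 9 does not, since 1779 is squarefree), x^4 - 1779 is irreducible over Q. Hence [Q(α):Q] = 4.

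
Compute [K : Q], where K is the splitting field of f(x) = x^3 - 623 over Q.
[K : Q] = 6

The roots of x^3 - 623 are ∛623, ω∛623, ω^2∛623 where ω = e^(2πi/3) is a primitive cube root of unity, so K = Q(∛623, ω). Now [Q(∛623):Q] = 3 (since 623 is not a perfect cube, x^3 - 623 is irreducible) and [Q(ω):Q] = 2. Both 2 and 3 divide [K:Q], and [K:Q] ≤ 3·2 = 6, so [K:Q] = 6. (Equivalently: Q(∛623) ⊂ R but ω ∉ R, so [K : Q(∛623)] = 2.)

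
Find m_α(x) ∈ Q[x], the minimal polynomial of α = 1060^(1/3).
m_α(x) = x^3 - 1060

α satisfies α^3 = 1060, so x^3 - 1060 annihilates α. By the rational root test, a rational root p/q (in lowest terms) of x^3 - 1060 would satisfy p^3 = 1060 q^3, forcing q = 1 and p^3 = 1060; but 1060 is not a perfect cube, contradiction. A monic cubic over Q with no rational root is irreducible (any nontrivial factorization would include a linear factor). Hence x^3 - 1060 is the minimal polynomial of α, and in particular [Q(α):Q] = 3.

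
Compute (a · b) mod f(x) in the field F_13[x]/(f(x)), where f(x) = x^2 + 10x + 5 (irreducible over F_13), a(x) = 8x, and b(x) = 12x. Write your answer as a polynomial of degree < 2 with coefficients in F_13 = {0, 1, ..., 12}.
a · b ≡ 2x + 1 (mod f(x))

Multiply in F_13[x]: a(x)·b(x) = (8x)·(12x) = 5x^2. This has degree ≥ 2, so divide by f(x) over F_13: 5x^2 = (5)·(x^2 + 10x + 5) + (2x + 1). Hence a·b ≡ 2x + 1 (mod f). (F_13[x]/(f) is a field with 13^2 = 169 elements since f is irreducible of degree 2.)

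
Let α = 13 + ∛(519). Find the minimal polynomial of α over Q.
m_α(x) = x^3 - 39x^2 + 507x - 2716

Set β = α - 13 = ∛(519), so β^3 = 519. Then (α - 13)^3 - 519 = 0, i.e. α is a root of g(x) = (x - 13)^3 - 519 = x^3 - 39x^2 + 507x - 2716. Since g(x) = h(x - 13) where h(x) = x^3 - 519, and h is irreducible over Q (because 519 is not a perfect cube, so h has no rational root, and a monic cubic with no rational root is irreducible), g is also irreducible (irreducibility is preserved under the substitution x → x - 13). Hence m_α(x) = x^3 - 39x^2 + 507x - 2716.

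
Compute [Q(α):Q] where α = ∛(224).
[Q(α):Q] = 3

The minimal polynomial of α is x^3 - 224, irreducible over Q since 224 is not a perfect cube (so x^3 - 224 has no rational root). Hence [Q(α):Q] = deg(m_α) = 3.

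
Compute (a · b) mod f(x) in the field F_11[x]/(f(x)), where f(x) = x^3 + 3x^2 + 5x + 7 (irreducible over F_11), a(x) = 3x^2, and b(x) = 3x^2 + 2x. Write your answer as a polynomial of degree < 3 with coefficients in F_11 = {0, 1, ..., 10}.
a · b ≡ 7x^2 + 9x + 4 (mod f(x))

Multiply in F_11[x]: a(x)·b(x) = (3x^2)·(3x^2 + 2x) = 9x^4 + 6x^3. This has degree ≥ 3, so divide by f(x) over F_11: 9x^4 + 6x^3 = (9x + 1)·(x^3 + 3x^2 + 5x + 7) + (7x^2 + 9x + 4). Hence a·b ≡ 7x^2 + 9x + 4 (mod f). (F_11[x]/(f) is a field with 11^3 = 1331 elements since f is irreducible of degree 3.)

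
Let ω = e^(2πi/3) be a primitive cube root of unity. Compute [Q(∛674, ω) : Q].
[Q(∛674, ω) : Q] = 6

[Q(∛674):Q] = 3 (min poly x^3 - 674, irreducible since 674 is not a perfect cube). [Q(ω):Q] = 2 (min poly x^2 + x + 1). Since Q(∛674) ⊂ R and ω ∉ R, we have ω ∉ Q(∛674), so x^2 + x + 1 remains irreducible over Q(∛674) and [Q(∛674, ω) : Q(∛674)] = 2. By the tower law, [Q(∛674, ω) : Q] = 3 · 2 = 6. (In fact Q(∛674, ω) is the splitting field of x^3 - 674 over Q.)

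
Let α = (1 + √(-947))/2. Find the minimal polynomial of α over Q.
m_α(x) = x^2 - x + 237

From 2α - 1 = √(-947), squaring gives (2α - 1)^2 = -947, i.e. 4α^2 - 4α + 1 = -947, so α^2 - α + (1 + 947)/4 = 0. Since -947 ≡ 1 (mod 4), (1 + 947)/4 = 237 ∈ Z. The polynomial x^2 - x + 237 has discriminant 1 - 4·(237) = -947, which is not a perfect square in Q (d = -947 is squarefree and ≠ 1), so x^2 - x + 237 is irreducible over Q. It is the minimal polynomial of α.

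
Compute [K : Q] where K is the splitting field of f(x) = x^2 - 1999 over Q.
[K : Q] = 2

f(x) = x^2 - 1999 factors as (x - √1999)(x + √1999). The splitting field is K = Q(√1999). Since 1999 is squarefree and > 1, it is not a perfect square, so x^2 - 1999 is irreducible over Q and [Q(√1999) : Q] = 2. Hence [K : Q] = 2.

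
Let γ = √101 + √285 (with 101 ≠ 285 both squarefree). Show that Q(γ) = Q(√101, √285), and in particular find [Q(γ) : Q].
[Q(γ) : Q] = 4 (equivalently, Q(γ) = Q(√101, √285))

Obviously Q(γ) ⊆ Q(√101, √285), and [Q(√101, √285):Q] = 4 (since 101, 285 are distinct squarefree integers > 1 with 28785 not a perfect square). To show equality we compute the minimal polynomial of γ. From γ = √101 + √285: γ^2 = 101 + 2√(28785) + 285 = 386 + 2√(28785), so γ^2 - 386 = 2√(28785); squaring, (γ^2 - 386)^2 = 4·28785, i.e. γ^4 - 772γ^2 + 148996 - 115140 = 0, i.e. γ^4 - 772γ^2 + 33856 = 0. So γ is a root of x^4 - 772x^2 + 33856. This polynomial is irreducible over Q: it has no rational root (each ±√101 ± √285 is irrational), and any factorization into two quadratics over Q would force √(28785) ∈ Q (pairing opposite roots) or √101, √285 ∈ Q (other pairings), all impossible. Hence [Q(γ):Q] = 4 = [Q(√101, √285):Q], so Q(γ) = Q(√101, √285).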